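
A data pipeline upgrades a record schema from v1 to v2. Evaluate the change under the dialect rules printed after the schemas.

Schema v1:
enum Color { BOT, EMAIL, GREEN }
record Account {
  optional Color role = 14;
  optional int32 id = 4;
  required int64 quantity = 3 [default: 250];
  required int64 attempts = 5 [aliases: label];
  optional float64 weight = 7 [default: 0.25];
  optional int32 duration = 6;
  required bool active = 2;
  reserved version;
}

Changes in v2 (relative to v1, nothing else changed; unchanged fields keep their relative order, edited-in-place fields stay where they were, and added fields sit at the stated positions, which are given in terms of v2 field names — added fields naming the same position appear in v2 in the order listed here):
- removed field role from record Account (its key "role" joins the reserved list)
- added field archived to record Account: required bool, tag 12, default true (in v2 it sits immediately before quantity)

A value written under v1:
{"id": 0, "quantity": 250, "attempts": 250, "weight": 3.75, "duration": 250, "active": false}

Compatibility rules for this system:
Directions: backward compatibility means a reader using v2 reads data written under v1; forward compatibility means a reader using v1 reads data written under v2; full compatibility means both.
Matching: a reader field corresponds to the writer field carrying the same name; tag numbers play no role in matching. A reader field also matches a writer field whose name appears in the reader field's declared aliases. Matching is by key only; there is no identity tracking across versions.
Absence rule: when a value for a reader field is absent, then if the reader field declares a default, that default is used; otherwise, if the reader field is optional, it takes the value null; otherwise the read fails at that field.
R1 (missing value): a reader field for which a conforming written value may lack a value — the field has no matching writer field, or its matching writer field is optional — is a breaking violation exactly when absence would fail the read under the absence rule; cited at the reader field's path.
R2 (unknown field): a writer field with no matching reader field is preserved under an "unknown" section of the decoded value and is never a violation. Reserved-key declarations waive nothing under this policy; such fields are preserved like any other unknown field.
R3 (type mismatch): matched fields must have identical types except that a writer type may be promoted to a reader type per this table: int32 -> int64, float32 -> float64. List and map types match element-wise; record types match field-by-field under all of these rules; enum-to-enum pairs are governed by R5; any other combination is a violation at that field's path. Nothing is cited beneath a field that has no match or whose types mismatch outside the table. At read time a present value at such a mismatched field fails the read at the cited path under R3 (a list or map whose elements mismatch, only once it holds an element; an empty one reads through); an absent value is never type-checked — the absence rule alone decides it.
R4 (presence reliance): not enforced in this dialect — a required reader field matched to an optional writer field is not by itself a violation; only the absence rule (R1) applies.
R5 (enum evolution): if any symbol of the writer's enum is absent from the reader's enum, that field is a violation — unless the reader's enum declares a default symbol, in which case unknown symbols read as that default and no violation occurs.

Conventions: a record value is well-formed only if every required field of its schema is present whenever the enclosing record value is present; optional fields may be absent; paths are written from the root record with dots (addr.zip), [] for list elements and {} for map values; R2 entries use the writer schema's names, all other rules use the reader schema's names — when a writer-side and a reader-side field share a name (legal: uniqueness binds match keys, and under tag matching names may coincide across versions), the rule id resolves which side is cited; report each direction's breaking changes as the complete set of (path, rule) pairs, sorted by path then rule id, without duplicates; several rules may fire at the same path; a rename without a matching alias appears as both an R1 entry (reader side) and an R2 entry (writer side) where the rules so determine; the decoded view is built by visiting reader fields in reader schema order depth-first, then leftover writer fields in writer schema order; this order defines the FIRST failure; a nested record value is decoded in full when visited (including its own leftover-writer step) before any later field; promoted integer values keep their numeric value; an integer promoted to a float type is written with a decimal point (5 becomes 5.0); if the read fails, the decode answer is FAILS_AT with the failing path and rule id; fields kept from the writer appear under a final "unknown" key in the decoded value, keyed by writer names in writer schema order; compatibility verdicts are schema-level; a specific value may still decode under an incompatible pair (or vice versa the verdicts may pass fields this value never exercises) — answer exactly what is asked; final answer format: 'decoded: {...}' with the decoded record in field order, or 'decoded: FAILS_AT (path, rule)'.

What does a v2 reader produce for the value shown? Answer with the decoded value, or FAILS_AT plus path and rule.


each type pair in Account: writer, then reader
decode (reader v2):
  id := 0
  archived := true (absent -> default)
  quantity := 250
  attempts := 250
  weight := 3.75
  duration := 250
  active := false
  => decoded: {"id": 0, "archived": true, "quantity": 250, "attempts": 250, "weight": 3.75, "duration": 250, "active": false}

decoded: {"id": 0, "archived": true, "quantity": 250, "attempts": 250, "weight": 3.75, "duration": 250, "active": false}


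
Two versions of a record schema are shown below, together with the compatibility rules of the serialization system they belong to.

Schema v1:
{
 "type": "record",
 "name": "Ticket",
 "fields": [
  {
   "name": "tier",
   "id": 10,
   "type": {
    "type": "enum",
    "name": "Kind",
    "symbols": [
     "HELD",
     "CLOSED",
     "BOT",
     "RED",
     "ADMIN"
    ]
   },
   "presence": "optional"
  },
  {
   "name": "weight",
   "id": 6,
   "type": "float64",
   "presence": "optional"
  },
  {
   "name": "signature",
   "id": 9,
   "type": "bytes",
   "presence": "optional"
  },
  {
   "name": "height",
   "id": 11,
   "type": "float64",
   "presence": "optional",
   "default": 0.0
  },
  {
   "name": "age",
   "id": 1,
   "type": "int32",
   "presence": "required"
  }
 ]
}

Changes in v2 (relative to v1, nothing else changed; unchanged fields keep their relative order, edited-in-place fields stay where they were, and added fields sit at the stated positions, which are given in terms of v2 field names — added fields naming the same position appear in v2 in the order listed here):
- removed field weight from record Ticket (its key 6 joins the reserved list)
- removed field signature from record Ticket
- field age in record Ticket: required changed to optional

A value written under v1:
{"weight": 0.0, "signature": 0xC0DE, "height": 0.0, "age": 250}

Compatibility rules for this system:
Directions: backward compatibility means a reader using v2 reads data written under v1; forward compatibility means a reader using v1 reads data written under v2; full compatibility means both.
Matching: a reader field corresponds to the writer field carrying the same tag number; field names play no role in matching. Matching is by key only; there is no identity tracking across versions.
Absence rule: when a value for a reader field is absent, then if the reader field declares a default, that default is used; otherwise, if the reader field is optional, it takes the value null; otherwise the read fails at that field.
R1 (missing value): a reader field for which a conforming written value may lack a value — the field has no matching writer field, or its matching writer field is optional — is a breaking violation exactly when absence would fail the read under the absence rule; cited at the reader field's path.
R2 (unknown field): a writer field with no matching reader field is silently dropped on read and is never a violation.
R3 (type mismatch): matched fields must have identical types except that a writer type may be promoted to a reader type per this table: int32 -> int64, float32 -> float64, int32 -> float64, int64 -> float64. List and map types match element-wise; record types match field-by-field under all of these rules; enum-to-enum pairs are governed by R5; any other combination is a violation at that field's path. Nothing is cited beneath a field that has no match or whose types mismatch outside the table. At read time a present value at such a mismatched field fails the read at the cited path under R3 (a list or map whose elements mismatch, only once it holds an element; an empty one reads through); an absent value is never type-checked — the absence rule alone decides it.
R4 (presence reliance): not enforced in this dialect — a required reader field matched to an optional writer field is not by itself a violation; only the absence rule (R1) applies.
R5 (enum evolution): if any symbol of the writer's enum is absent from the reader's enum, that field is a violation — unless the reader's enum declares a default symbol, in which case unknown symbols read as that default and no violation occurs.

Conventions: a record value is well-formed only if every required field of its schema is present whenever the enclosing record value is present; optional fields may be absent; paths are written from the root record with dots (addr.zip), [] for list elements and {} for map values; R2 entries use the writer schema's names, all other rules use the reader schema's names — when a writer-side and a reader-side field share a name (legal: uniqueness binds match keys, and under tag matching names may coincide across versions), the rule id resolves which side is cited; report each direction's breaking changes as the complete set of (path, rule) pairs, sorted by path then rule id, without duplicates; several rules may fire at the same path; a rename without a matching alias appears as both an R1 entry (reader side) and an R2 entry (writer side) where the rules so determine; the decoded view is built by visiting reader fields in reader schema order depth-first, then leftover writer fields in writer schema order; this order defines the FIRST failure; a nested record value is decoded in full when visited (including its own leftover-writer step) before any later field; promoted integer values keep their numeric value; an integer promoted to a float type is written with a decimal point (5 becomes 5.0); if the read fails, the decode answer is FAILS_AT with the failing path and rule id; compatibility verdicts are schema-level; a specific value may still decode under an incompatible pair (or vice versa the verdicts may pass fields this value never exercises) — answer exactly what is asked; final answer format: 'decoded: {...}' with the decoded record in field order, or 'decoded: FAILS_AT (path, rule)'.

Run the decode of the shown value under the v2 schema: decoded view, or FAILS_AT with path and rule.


decoded: {"tier": null, "height": 0.0, "age": 250}

the writer's type comes first in each Ticket pair
decoding the Ticket value with the v2 reader:
  tier := null (not supplied -> null)
  height := 0.0
  age := 250
  writer weight: unmatched, discarded
  writer signature: unmatched, discarded
  => decoded: {"tier": null, "height": 0.0, "age": 250}
diffs on Ticket not affecting the asked answer:
  field age in record Ticket: required changed to optional -> matters for Ticket compatibility verdicts, not for this value's decode


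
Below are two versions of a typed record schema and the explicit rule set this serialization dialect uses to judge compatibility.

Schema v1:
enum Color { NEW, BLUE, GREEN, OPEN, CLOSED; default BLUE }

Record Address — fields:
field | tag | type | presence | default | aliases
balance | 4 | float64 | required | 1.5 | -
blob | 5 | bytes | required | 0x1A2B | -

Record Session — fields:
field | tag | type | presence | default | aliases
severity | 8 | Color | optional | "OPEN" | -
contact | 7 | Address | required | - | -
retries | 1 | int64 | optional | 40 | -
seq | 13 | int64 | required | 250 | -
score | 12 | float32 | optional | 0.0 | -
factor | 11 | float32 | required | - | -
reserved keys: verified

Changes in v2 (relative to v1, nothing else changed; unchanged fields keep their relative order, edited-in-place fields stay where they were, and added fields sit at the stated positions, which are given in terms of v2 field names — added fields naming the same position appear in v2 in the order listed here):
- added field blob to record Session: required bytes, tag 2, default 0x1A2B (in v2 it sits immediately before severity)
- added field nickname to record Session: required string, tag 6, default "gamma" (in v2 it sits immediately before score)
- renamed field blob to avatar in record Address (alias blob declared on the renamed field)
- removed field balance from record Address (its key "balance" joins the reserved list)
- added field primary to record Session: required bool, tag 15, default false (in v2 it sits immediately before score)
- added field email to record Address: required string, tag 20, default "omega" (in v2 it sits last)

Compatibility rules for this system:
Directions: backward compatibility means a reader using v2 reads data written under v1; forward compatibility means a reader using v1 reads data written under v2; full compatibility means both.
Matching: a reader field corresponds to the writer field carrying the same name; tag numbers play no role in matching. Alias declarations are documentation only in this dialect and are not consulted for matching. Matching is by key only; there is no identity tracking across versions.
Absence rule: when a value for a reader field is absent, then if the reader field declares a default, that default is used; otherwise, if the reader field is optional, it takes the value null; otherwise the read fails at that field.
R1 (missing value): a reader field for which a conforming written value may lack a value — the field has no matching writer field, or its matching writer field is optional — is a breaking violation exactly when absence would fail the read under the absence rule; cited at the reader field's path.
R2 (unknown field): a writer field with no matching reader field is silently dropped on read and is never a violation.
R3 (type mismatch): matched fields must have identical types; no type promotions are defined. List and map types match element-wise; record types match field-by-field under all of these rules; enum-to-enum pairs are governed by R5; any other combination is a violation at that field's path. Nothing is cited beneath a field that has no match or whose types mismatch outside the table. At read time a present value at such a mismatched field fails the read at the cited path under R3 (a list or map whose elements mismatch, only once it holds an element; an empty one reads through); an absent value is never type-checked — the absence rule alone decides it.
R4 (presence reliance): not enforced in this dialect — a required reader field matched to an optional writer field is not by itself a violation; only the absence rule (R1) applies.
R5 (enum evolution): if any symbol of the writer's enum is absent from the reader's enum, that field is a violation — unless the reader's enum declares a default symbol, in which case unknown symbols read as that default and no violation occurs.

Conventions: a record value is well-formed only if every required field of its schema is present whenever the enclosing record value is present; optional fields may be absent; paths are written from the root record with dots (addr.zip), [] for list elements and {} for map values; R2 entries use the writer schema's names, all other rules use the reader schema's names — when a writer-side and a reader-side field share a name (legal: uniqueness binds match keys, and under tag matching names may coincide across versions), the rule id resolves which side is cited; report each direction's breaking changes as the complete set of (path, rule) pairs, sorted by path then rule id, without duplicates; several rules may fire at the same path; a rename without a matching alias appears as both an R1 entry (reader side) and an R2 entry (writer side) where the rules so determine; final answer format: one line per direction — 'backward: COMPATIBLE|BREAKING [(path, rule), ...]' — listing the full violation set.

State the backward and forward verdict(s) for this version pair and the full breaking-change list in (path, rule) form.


in Session below, arrows point writer -> reader
backward on Session — v2 reading data written by v1:
  no writer field matches reader blob
  Color -> Color, writer optional: severity aligns to severity
  Address -> Address, writer required: contact aligns to contact
  int64 -> int64, writer optional: retries aligns to retries
  int64 -> int64, writer required: seq aligns to seq
  no writer field matches reader nickname
  no writer field matches reader primary
  float32 -> float32, writer optional: score aligns to score
  float32 -> float32, writer required: factor aligns to factor
  no writer field matches reader contact.avatar
  no writer field matches reader contact.email
  leftover writer field: contact.balance
  leftover writer field: contact.blob
  nothing fires on Session: backward is COMPATIBLE
forward on Session — v1 reading data written by v2:
  Color -> Color, writer optional: severity aligns to severity
  Address -> Address, writer required: contact aligns to contact
  int64 -> int64, writer optional: retries aligns to retries
  int64 -> int64, writer required: seq aligns to seq
  float32 -> float32, writer optional: score aligns to score
  float32 -> float32, writer required: factor aligns to factor
  leftover writer field: blob
  leftover writer field: nickname
  leftover writer field: primary
  no writer field matches reader contact.balance
  no writer field matches reader contact.blob
  leftover writer field: contact.avatar
  leftover writer field: contact.email
  nothing fires on Session: forward is COMPATIBLE

backward: COMPATIBLE []; forward: COMPATIBLE []


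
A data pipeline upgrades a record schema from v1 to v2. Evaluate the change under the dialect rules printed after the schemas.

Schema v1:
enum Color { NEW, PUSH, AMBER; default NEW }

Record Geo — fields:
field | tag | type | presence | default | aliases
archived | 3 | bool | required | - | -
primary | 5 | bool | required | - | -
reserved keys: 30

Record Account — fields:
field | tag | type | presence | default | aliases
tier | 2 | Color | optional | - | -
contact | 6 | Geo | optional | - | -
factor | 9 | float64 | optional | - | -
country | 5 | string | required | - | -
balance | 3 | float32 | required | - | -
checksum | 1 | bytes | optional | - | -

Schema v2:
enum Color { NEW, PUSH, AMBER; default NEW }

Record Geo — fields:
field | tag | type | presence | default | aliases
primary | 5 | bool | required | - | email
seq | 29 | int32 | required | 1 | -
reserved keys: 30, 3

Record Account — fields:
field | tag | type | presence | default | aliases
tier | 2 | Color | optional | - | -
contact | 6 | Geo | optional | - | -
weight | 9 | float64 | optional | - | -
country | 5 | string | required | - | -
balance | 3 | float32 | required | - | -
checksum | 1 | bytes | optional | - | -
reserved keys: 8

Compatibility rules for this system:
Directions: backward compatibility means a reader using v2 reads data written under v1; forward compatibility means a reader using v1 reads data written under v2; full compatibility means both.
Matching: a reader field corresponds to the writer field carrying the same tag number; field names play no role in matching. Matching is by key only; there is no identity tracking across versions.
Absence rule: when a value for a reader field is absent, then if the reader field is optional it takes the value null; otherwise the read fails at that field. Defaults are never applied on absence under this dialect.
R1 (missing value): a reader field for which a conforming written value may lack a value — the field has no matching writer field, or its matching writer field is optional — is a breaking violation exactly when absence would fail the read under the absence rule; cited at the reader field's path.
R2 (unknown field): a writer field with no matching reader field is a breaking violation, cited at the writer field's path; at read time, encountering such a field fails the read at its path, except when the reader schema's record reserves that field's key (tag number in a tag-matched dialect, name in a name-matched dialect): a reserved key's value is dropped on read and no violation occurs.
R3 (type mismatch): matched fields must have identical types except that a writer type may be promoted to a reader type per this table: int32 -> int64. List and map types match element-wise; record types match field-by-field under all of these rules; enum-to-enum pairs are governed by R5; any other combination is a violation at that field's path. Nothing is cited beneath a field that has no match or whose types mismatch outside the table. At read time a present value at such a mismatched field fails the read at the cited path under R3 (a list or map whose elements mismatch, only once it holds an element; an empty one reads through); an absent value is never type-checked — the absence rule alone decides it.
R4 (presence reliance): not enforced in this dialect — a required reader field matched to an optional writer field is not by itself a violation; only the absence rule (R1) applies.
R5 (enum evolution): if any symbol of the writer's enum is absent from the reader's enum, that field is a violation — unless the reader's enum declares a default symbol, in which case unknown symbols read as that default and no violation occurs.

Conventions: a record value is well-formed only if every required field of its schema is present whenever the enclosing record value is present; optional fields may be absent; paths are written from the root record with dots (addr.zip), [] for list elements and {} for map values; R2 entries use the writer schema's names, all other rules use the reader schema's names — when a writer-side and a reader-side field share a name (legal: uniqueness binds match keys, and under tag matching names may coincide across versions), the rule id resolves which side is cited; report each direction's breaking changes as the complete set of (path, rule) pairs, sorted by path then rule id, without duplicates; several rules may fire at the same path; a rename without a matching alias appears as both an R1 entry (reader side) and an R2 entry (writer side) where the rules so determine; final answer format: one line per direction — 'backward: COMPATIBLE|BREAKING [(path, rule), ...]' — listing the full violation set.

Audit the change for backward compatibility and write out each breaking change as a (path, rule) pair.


backward: BREAKING [(contact.seq, R1)]

in Account below, arrows point writer -> reader
backward pass over Account, reader schema v2, writer schema v1:
  Color -> Color, writer optional: tier aligns to tier
  Geo -> Geo, writer optional: contact aligns to contact
  float64 -> float64, writer optional: weight aligns to factor
  string -> string, writer required: country aligns to country
  float32 -> float32, writer required: balance aligns to balance
  bytes -> bytes, writer optional: checksum aligns to checksum
  bool -> bool, writer required: contact.primary aligns to contact.primary
  no writer field matches reader contact.seq
  writer contact.archived: unknown to reader
  breaking: (contact.seq, R1)
  => 1 violation(s): backward is BREAKING for Account
the other Account changes do not affect what is asked:
  renamed field factor to weight in record Account -> inert for the asked Account verdict: nothing fires
  removed field archived from record Geo (its key 3 joins the reserved list) -> fires only in the forward direction of Account, which is not asked here


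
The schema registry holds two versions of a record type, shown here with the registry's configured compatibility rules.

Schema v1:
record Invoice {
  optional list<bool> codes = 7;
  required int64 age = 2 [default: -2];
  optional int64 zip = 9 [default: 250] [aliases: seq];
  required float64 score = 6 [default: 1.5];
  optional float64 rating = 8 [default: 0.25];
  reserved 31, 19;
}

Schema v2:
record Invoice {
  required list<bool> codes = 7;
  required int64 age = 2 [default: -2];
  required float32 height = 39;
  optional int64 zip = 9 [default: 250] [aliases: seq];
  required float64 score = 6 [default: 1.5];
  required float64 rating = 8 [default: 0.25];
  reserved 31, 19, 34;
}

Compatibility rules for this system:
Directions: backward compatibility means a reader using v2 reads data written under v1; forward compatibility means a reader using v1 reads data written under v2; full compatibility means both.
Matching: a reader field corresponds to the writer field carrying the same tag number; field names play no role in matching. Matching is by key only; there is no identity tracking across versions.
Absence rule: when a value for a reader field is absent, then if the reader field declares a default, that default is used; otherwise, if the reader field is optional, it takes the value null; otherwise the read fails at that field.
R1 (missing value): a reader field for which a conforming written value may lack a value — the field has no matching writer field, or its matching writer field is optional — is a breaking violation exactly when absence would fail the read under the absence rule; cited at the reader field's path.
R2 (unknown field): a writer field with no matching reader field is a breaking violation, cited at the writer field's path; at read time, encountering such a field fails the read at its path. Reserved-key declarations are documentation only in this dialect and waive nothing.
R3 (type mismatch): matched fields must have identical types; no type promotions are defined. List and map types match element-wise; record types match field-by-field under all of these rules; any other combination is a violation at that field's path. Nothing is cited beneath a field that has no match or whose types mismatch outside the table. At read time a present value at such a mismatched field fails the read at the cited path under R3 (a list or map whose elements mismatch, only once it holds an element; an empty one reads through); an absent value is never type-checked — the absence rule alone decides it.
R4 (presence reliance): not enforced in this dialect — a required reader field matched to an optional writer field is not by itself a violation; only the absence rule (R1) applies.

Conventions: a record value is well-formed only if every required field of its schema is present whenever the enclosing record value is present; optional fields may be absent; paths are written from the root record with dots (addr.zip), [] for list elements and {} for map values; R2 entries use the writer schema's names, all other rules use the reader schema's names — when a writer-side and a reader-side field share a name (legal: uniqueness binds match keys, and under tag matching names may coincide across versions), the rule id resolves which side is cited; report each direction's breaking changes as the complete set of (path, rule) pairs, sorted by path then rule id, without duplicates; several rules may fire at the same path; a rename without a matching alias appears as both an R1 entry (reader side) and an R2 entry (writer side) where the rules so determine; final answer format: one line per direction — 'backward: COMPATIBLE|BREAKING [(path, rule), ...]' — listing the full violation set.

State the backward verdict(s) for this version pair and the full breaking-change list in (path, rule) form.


backward: BREAKING [(codes, R1), (height, R1)]

in Invoice below, arrows point writer -> reader
backward pass over Invoice, reader schema v2, writer schema v1:
  writer optional, list<bool> -> list<bool>: reader codes maps from writer codes
  writer required, int64 -> int64: reader age maps from writer age
  height: no writer-side match
  writer optional, int64 -> int64: reader zip maps from writer zip
  writer required, float64 -> float64: reader score maps from writer score
  writer optional, float64 -> float64: reader rating maps from writer rating
  R1 fires at codes
  R1 fires at height
  => 2 violation(s): backward is BREAKING for Invoice
remaining Invoice differences; none change what is asked:
  field rating in record Invoice: optional changed to required -> inert for the asked Invoice verdict: nothing fires


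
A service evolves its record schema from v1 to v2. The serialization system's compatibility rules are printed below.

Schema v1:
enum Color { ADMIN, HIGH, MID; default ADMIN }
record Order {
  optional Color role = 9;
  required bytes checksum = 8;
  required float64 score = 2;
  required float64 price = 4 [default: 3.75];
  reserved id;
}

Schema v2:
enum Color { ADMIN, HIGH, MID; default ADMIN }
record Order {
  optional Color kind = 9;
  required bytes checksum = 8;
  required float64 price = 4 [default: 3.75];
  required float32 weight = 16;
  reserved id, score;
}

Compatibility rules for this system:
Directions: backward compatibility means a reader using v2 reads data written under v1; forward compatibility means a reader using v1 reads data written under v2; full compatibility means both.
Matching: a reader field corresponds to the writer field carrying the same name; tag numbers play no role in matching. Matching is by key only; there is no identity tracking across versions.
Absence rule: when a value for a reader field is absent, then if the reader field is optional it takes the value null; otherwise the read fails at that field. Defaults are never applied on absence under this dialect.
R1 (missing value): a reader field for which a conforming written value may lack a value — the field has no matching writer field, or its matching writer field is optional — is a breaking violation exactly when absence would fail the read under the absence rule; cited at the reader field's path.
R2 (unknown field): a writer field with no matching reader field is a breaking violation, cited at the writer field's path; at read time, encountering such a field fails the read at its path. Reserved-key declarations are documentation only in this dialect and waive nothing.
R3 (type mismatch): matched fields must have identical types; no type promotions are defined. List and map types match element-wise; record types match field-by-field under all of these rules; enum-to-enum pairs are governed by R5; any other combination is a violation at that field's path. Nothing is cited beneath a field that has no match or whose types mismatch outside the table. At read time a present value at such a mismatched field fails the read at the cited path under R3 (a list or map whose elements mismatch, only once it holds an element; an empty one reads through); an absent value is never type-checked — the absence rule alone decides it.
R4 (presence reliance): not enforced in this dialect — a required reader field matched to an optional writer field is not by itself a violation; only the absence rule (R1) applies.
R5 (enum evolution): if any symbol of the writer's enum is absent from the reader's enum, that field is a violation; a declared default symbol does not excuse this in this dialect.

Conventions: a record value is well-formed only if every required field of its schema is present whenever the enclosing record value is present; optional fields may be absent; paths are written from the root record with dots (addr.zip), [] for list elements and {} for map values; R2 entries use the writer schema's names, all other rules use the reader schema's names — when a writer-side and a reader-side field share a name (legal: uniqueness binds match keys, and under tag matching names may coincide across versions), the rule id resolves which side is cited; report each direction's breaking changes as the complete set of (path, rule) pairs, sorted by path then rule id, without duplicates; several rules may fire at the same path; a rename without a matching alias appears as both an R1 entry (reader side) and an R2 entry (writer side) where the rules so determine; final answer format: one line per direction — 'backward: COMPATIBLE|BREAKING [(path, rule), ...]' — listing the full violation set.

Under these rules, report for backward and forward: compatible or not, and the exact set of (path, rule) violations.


backward: BREAKING [(role, R2), (score, R2), (weight, R1)]; forward: BREAKING [(kind, R2), (score, R1), (weight, R2)]

each type pair in Order: writer, then reader
backward for Order (reader v2, writer v1):
  kind: no writer-side match
  checksum: bytes -> bytes, writer required; from checksum
  price: float64 -> float64, writer required; from price
  weight: no writer-side match
  leftover writer field: role
  leftover writer field: score
  breaking: (role, R2)
  breaking: (score, R2)
  breaking: (weight, R1)
  => backward: BREAKING (3)
forward for Order (reader v1, writer v2):
  role: no writer-side match
  checksum: bytes -> bytes, writer required; from checksum
  score: no writer-side match
  price: float64 -> float64, writer required; from price
  leftover writer field: kind
  leftover writer field: weight
  breaking: (kind, R2)
  breaking: (score, R1)
  breaking: (weight, R2)
  => forward: BREAKING (3)


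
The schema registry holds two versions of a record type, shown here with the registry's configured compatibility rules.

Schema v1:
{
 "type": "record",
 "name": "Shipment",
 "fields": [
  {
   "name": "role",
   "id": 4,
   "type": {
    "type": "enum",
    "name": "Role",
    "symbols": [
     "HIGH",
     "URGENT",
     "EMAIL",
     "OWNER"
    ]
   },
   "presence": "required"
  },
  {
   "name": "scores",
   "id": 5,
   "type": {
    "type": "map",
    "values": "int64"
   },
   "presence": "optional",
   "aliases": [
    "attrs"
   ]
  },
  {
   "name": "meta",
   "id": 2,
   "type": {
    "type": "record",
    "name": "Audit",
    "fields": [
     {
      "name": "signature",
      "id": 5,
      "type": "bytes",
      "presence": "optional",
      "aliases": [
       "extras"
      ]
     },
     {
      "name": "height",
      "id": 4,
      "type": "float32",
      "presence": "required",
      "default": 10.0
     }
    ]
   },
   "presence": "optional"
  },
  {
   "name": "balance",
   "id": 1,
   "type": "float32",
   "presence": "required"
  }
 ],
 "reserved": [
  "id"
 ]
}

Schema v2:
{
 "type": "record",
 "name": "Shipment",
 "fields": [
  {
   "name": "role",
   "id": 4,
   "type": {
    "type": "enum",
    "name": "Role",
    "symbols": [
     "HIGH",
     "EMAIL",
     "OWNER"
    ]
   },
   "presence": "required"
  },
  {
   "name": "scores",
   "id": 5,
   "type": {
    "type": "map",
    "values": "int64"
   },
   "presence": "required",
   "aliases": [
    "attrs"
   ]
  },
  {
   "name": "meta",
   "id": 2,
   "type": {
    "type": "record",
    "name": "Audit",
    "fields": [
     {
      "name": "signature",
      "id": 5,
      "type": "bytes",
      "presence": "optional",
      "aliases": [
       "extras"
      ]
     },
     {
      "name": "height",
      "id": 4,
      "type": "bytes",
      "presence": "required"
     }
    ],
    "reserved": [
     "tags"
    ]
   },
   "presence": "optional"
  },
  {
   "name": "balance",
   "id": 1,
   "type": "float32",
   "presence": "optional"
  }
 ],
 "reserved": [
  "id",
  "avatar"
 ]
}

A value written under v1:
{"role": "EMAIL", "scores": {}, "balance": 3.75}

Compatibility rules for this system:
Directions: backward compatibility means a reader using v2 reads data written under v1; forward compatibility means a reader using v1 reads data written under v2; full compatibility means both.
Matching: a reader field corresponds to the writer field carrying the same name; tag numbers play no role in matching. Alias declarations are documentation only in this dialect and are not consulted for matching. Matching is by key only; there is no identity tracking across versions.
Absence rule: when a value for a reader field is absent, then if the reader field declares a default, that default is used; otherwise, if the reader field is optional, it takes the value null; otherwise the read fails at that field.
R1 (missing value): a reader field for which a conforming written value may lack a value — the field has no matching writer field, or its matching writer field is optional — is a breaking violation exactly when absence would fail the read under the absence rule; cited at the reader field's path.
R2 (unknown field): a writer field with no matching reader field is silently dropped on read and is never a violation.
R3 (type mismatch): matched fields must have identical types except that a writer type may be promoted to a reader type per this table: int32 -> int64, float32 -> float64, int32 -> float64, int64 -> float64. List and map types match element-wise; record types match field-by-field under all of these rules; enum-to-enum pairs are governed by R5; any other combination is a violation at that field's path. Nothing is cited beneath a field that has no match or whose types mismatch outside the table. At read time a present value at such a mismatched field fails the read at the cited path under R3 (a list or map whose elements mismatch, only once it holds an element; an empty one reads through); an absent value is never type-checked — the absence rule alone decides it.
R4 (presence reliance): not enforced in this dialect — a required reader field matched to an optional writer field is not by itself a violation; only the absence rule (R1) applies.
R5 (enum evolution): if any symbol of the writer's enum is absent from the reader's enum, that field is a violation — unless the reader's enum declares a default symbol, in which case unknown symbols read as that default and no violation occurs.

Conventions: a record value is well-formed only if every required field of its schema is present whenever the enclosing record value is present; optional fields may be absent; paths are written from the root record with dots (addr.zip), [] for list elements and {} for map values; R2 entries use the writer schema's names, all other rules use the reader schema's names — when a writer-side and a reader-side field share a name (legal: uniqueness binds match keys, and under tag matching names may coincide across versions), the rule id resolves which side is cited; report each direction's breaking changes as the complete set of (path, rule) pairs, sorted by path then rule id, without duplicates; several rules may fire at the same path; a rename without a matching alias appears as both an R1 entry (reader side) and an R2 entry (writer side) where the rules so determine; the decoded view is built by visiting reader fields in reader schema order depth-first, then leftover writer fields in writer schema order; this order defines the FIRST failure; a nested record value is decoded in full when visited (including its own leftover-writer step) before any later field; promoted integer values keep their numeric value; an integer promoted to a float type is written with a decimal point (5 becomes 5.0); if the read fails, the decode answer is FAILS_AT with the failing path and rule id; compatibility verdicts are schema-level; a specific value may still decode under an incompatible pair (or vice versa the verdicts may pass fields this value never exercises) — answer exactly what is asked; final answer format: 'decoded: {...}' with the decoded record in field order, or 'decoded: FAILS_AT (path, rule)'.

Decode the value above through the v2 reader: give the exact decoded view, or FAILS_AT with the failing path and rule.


the writer's type comes first in each Shipment pair
migrating the Shipment value to v2:
  role := "EMAIL"
  scores := {}
  meta := null (not supplied -> null)
  balance := 3.75
  => decoded: {"role": "EMAIL", "scores": {}, "meta": null, "balance": 3.75}
remaining Shipment differences; none change what is asked:
  enum Role (field role in record Shipment): symbol URGENT removed -> matters for Shipment compatibility verdicts, not for this value's decode
  field scores in record Shipment: optional changed to required -> matters for Shipment compatibility verdicts, not for this value's decode
  field balance in record Shipment: required changed to optional -> matters for Shipment compatibility verdicts, not for this value's decode
  field height in record Audit: type float32 changed to bytes (its default is dropped) -> matters for Shipment compatibility verdicts, not for this value's decode

decoded: {"role": "EMAIL", "scores": {}, "meta": null, "balance": 3.75}
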